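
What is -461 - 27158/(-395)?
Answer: -154937/395 ≈ -392.25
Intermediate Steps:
-461 - 27158/(-395) = -461 - 27158*(-1)/395 = -461 - 367*(-74/395) = -461 + 27158/395 = -154937/395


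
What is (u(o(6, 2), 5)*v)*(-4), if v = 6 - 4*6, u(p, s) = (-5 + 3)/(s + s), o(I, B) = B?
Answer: -72/5 ≈ -14.400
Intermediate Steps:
u(p, s) = -1/s (u(p, s) = -2*1/(2*s) = -1/s)
v = -18 (v = 6 - 24 = -18)
(u(o(6, 2), 5)*v)*(-4) = (-1/5*(-18))*(-4) = (-1*⅕*(-18))*(-4) = -⅕*(-18)*(-4) = (18/5)*(-4) = -72/5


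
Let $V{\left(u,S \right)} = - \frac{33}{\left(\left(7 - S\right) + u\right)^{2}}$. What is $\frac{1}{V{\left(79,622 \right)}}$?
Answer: $- \frac{287296}{33} \approx -8705.9$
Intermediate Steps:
$V{\left(u,S \right)} = - \frac{33}{\left(7 + u - S\right)^{2}}$
$\frac{1}{V{\left(79,622 \right)}} = \frac{1}{\left(-33\right) \frac{1}{\left(7 + 79 - 622\right)^{2}}} = \frac{1}{\left(-33\right) \frac{1}{287296}} = \frac{1}{- \frac{33}{287296}} = - \frac{287296}{33}$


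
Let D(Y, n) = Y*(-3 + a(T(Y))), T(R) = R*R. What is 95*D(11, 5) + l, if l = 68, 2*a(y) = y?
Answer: 120311/2 ≈ 60156.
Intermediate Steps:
T(R) = R²
a(y) = y/2
D(Y, n) = Y*(-3 + Y²/2)
95*D(11, 5) + l = 95*((½)*11*(-6 + 11²)) + 68 = 95*((½)*11*(-6 + 121)) + 68 = 95*((½)*11*115) + 68 = 95*(1265/2) + 68 = 120175/2 + 68 = 120311/2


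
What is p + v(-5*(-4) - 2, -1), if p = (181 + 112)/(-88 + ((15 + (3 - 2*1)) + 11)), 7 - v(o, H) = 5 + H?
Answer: -110/61 ≈ -1.8033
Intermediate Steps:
v(o, H) = 2 - H (v(o, H) = 7 - (5 + H) = 7 + (-5 - H) = 2 - H)
p = -293/61 (p = 293/(-88 + ((15 + (3 - 2)) + 11)) = 293/(-88 + ((15 + 1) + 11)) = 293/(-88 + (16 + 11)) = 293/(-88 + 27) = 293/(-61) = 293*(-1/61) = -293/61 ≈ -4.8033)
p + v(-5*(-4) - 2, -1) = -293/61 + (2 - 1*(-1)) = -293/61 + (2 + 1) = -293/61 + 3 = -110/61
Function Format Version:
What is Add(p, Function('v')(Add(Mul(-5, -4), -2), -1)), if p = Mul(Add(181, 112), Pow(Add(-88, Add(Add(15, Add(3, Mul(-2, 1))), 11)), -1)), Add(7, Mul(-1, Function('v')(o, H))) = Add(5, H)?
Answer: Rational(-110, 61) ≈ -1.8033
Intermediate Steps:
Function('v')(o, H) = Add(2, Mul(-1, H)) (Function('v')(o, H) = Add(7, Mul(-1, Add(5, H))) = Add(7, Add(-5, Mul(-1, H))) = Add(2, Mul(-1, H)))
p = Rational(-293, 61) (p = Mul(293, Pow(Add(-88, Add(Add(15, Add(3, -2)), 11)), -1)) = Mul(293, Pow(Add(-88, Add(Add(15, 1), 11)), -1)) = Mul(293, Pow(Add(-88, Add(16, 11)), -1)) = Mul(293, Pow(Add(-88, 27), -1)) = Mul(293, Pow(-61, -1)) = Mul(293, Rational(-1, 61)) = Rational(-293, 61) ≈ -4.8033)
Add(p, Function('v')(Add(Mul(-5, -4), -2), -1)) = Add(Rational(-293, 61), Add(2, Mul(-1, -1))) = Add(Rational(-293, 61), Add(2, 1)) = Add(Rational(-293, 61), 3) = Rational(-110, 61)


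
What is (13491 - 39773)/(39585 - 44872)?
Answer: 1546/311 ≈ 4.9711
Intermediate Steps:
(13491 - 39773)/(39585 - 44872) = -26282/(-5287) = -26282*(-1/5287) = 1546/311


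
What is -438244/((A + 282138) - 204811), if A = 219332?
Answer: -438244/296659 ≈ -1.4773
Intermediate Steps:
-438244/((A + 282138) - 204811) = -438244/((219332 + 282138) - 204811) = -438244/(501470 - 204811) = -438244/296659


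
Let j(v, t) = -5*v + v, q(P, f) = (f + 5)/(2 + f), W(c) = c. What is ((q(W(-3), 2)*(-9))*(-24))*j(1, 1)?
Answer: -1512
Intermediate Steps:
q(P, f) = (5 + f)/(2 + f)
j(v, t) = -4*v
((q(W(-3), 2)*(-9))*(-24))*j(1, 1) = ((((5 + 2)/(2 + 2))*(-9))*(-24))*(-4*1) = (((7/4)*(-9))*(-24))*(-4) = -63/4*(-24)*(-4) = 378*(-4) = -1512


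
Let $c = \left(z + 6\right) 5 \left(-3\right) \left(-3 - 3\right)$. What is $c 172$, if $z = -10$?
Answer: $-61920$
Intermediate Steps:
$c = -360$ ($c = \left(-10 + 6\right) 5 \left(-3\right) \left(-3 - 3\right) = - 4 \left(- 15 \left(-3 - 3\right)\right) = - 4 \left(\left(-15\right) \left(-6\right)\right) = \left(-4\right) 90 = -360$)
$c 172 = \left(-360\right) 172 = -61920$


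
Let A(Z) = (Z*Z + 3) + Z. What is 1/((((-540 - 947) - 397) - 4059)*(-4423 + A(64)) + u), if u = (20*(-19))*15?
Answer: 1/1539480 ≈ 6.4957e-7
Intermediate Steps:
u = -5700 (u = -380*15 = -5700)
A(Z) = 3 + Z + Z**2 (A(Z) = (Z**2 + 3) + Z = (3 + Z**2) + Z = 3 + Z + Z**2)
1/((((-540 - 947) - 397) - 4059)*(-4423 + A(64)) + u) = 1/((((-540 - 947) - 397) - 4059)*(-4423 + (3 + 64 + 64**2)) - 5700) = 1/(((-1487 - 397) - 4059)*(-4423 + (3 + 64 + 4096)) - 5700) = 1/((-1884 - 4059)*(-4423 + 4163) - 5700) = 1/(-5943*(-260) - 5700) = 1/(1545180 - 5700) = 1/1539480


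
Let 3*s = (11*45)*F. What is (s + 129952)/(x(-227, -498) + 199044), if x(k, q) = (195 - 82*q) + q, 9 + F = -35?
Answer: 122692/239577 ≈ 0.51212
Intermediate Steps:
F = -44 (F = -9 - 35 = -44)
s = -7260 (s = ((11*45)*(-44))/3 = (495*(-44))/3 = (⅓)*(-21780) = -7260)
x(k, q) = 195 - 81*q
(s + 129952)/(x(-227, -498) + 199044) = (-7260 + 129952)/((195 - 81*(-498)) + 199044) = 122692/((195 + 40338) + 199044) = 122692/(40533 + 199044) = 122692/239577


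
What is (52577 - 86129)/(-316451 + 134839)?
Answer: 8388/45403 ≈ 0.18475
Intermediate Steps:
(52577 - 86129)/(-316451 + 134839) = -33552/(-181612) = -33552*(-1/181612) = 8388/45403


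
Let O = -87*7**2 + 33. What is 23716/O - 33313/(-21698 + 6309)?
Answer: -112025767/32547735 ≈ -3.4419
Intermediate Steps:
O = -4230 (O = -87*49 + 33 = -4263 + 33 = -4230)
23716/O - 33313/(-21698 + 6309) = 23716/(-4230) - 33313/(-21698 + 6309) = 23716*(-1/4230) - 33313/(-15389) = -11858/2115 - 33313*(-1/15389) = -11858/2115 + 33313/15389 = -112025767/32547735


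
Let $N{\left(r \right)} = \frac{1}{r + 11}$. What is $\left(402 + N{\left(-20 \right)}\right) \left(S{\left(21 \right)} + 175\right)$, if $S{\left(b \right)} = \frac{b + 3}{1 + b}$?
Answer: $\frac{7006129}{99} \approx 70769.0$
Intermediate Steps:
$N{\left(r \right)} = \frac{1}{11 + r}$
$S{\left(b \right)} = \frac{3 + b}{1 + b}$
$\left(402 + N{\left(-20 \right)}\right) \left(S{\left(21 \right)} + 175\right) = \left(402 + \frac{1}{11 - 20}\right) \left(\frac{3 + 21}{1 + 21} + 175\right) = \left(402 + \frac{1}{-9}\right) \left(\frac{1}{22} \cdot 24 + 175\right) = \left(402 - \frac{1}{9}\right) \left(\frac{1}{22} \cdot 24 + 175\right) = \frac{3617 \left(\frac{12}{11} + 175\right)}{9} = \frac{3617}{9} \cdot \frac{1937}{11} = \frac{7006129}{99}$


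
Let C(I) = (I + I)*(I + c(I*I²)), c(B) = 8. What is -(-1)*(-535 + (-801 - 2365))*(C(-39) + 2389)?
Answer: -17790707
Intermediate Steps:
C(I) = 2*I*(8 + I) (C(I) = (I + I)*(I + 8) = (2*I)*(8 + I) = 2*I*(8 + I))
-(-1)*(-535 + (-801 - 2365))*(C(-39) + 2389) = -(-1)*(-535 + (-801 - 2365))*(2*(-39)*(8 - 39) + 2389) = -(-1)*(-535 - 3166)*(2*(-39)*(-31) + 2389) = -(-1)*(-3701*(2418 + 2389)) = -(-1)*(-3701*4807) = -(-1)*(-17790707) = -1*17790707 = -17790707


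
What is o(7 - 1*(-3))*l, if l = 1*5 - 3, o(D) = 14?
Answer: 28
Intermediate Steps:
l = 2 (l = 5 - 3 = 2)
o(7 - 1*(-3))*l = 14*2 = 28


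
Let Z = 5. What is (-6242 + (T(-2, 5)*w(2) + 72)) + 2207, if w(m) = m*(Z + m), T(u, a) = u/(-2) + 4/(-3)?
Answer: -11903/3 ≈ -3967.7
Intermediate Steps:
T(u, a) = -4/3 - u/2 (T(u, a) = u*(-½) + 4*(-⅓) = -u/2 - 4/3 = -4/3 - u/2)
w(m) = m*(5 + m)
(-6242 + (T(-2, 5)*w(2) + 72)) + 2207 = (-6242 + ((-4/3 - ½*(-2))*(2*(5 + 2)) + 72)) + 2207 = (-6242 + ((-4/3 + 1)*(2*7) + 72)) + 2207 = (-6242 + (-⅓*14 + 72)) + 2207 = (-6242 + (-14/3 + 72)) + 2207 = (-6242 + 202/3) + 2207 = -18524/3 + 2207 = -11903/3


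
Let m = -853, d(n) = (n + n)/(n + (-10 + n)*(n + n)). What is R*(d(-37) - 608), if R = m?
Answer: 48233738/93 ≈ 5.1864e+5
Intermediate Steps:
d(n) = 2*n/(n + 2*n*(-10 + n)) (d(n) = (2*n)/(n + (-10 + n)*(2*n)) = (2*n)/(n + 2*n*(-10 + n)) = 2*n/(n + 2*n*(-10 + n)))
R = -853
R*(d(-37) - 608) = -853*(2/(-19 + 2*(-37)) - 608) = -853*(2/(-19 - 74) - 608) = -853*(2/(-93) - 608) = -853*(2*(-1/93) - 608) = -853*(-2/93 - 608) = -853*(-56546/93) = 48233738/93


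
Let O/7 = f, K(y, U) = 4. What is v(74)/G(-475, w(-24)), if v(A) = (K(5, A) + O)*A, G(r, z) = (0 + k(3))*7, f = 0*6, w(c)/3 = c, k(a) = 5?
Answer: 296/35 ≈ 8.4571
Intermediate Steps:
w(c) = 3*c
f = 0
O = 0 (O = 7*0 = 0)
G(r, z) = 35 (G(r, z) = (0 + 5)*7 = 5*7 = 35)
v(A) = 4*A (v(A) = (4 + 0)*A = 4*A)
v(74)/G(-475, w(-24)) = (4*74)/35 = 296*(1/35) = 296/35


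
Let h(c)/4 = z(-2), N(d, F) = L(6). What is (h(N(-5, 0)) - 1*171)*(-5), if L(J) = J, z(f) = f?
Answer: 895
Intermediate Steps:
N(d, F) = 6
h(c) = -8 (h(c) = 4*(-2) = -8)
(h(N(-5, 0)) - 1*171)*(-5) = (-8 - 1*171)*(-5) = (-8 - 171)*(-5) = -179*(-5) = 895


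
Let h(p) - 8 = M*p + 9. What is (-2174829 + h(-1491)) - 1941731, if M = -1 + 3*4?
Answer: -4132944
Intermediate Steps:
M = 11 (M = -1 + 12 = 11)
h(p) = 17 + 11*p (h(p) = 8 + (11*p + 9) = 8 + (9 + 11*p) = 17 + 11*p)
(-2174829 + h(-1491)) - 1941731 = (-2174829 + (17 + 11*(-1491))) - 1941731 = (-2174829 + (17 - 16401)) - 1941731 = (-2174829 - 16384) - 1941731 = -2191213 - 1941731 = -4132944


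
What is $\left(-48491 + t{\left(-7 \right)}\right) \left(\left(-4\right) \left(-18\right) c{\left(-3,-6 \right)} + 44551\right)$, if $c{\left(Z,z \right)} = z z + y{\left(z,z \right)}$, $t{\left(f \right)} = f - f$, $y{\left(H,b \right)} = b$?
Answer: $-2265063101$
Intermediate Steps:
$t{\left(f \right)} = 0$
$c{\left(Z,z \right)} = z + z^{2}$ ($c{\left(Z,z \right)} = z z + z = z^{2} + z = z + z^{2}$)
$\left(-48491 + t{\left(-7 \right)}\right) \left(\left(-4\right) \left(-18\right) c{\left(-3,-6 \right)} + 44551\right) = \left(-48491 + 0\right) \left(\left(-4\right) \left(-18\right) \left(- 6 \left(1 - 6\right)\right) + 44551\right) = - 48491 \left(72 \left(\left(-6\right) \left(-5\right)\right) + 44551\right) = - 48491 \left(72 \cdot 30 + 44551\right) = - 48491 \left(2160 + 44551\right) = \left(-48491\right) 46711 = -2265063101$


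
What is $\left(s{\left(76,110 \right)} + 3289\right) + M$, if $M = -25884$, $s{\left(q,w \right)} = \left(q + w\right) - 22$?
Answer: $-22431$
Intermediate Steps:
$s{\left(q,w \right)} = -22 + q + w$
$\left(s{\left(76,110 \right)} + 3289\right) + M = \left(\left(-22 + 76 + 110\right) + 3289\right) - 25884 = \left(164 + 3289\right) - 25884 = 3453 - 25884 = -22431$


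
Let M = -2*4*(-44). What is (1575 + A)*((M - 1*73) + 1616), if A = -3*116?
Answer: 2325165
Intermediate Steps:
A = -348
M = 352 (M = -8*(-44) = 352)
(1575 + A)*((M - 1*73) + 1616) = (1575 - 348)*((352 - 1*73) + 1616) = 1227*((352 - 73) + 1616) = 1227*(279 + 1616) = 1227*1895 = 2325165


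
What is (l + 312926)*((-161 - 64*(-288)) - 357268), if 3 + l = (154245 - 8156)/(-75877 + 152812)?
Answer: -118279871162822/1115 ≈ -1.0608e+11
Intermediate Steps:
l = -84716/76935 (l = -3 + (154245 - 8156)/(-75877 + 152812) = -3 + 146089/76935 = -84716/76935 ≈ -1.1011)
(l + 312926)*((-161 - 64*(-288)) - 357268) = (-84716/76935 + 312926)*((-161 - 64*(-288)) - 357268) = 24074877094*((-161 + 18432) - 357268)/76935 = 24074877094*(18271 - 357268)/76935 = (24074877094/76935)*(-338997) = -118279871162822/1115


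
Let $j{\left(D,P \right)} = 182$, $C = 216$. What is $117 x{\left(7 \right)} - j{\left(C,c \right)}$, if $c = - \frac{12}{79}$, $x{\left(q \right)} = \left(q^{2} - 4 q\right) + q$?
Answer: $3094$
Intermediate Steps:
$x{\left(q \right)} = q^{2} - 3 q$
$c = - \frac{12}{79}$ ($c = \left(-12\right) \frac{1}{79} = - \frac{12}{79} \approx -0.1519$)
$117 x{\left(7 \right)} - j{\left(C,c \right)} = 117 \cdot 7 \left(-3 + 7\right) - 182 = 117 \cdot 7 \cdot 4 - 182 = 117 \cdot 28 - 182 = 3276 - 182 = 3094$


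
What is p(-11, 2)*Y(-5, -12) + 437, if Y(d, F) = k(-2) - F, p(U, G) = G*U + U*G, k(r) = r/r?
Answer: -135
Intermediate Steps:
k(r) = 1
p(U, G) = 2*G*U (p(U, G) = G*U + G*U = 2*G*U)
Y(d, F) = 1 - F
p(-11, 2)*Y(-5, -12) + 437 = (2*2*(-11))*(1 - 1*(-12)) + 437 = -44*(1 + 12) + 437 = -44*13 + 437 = -572 + 437 = -135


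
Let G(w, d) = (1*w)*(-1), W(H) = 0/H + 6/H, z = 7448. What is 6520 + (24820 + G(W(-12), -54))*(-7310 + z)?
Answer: 3431749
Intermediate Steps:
W(H) = 6/H (W(H) = 0 + 6/H = 6/H)
G(w, d) = -w (G(w, d) = w*(-1) = -w)
6520 + (24820 + G(W(-12), -54))*(-7310 + z) = 6520 + (24820 - 6/(-12))*(-7310 + 7448) = 6520 + (24820 - 6*(-1)/12)*138 = 6520 + (24820 - 1*(-½))*138 = 6520 + (24820 + ½)*138 = 6520 + (49641/2)*138 = 6520 + 3425229 = 3431749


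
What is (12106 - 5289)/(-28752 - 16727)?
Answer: -6817/45479 ≈ -0.14989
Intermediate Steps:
(12106 - 5289)/(-28752 - 16727) = 6817/(-45479) = 6817*(-1/45479) = -6817/45479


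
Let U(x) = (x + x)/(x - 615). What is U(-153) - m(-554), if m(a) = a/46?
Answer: 36629/2944 ≈ 12.442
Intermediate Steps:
U(x) = 2*x/(-615 + x) (U(x) = (2*x)/(-615 + x) = 2*x/(-615 + x))
m(a) = a/46 (m(a) = a*(1/46) = a/46)
U(-153) - m(-554) = 2*(-153)/(-615 - 153) - (-554)/46 = 2*(-153)/(-768) - 1*(-277/23) = 2*(-153)*(-1/768) + 277/23 = 51/128 + 277/23 = 36629/2944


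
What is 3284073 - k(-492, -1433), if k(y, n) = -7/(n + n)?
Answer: 9412153211/2866 ≈ 3.2841e+6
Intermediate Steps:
k(y, n) = -7/(2*n)
3284073 - k(-492, -1433) = 3284073 - (-7)/(2*(-1433)) = 3284073 - (-7)*(-1)/(2*1433) = 3284073 - 1*7/2866 = 3284073 - 7/2866 = 9412153211/2866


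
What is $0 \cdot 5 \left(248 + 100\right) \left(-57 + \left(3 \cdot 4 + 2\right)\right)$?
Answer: $0$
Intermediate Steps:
$0 \cdot 5 \left(248 + 100\right) \left(-57 + \left(3 \cdot 4 + 2\right)\right) = 0 \cdot 348 \left(-57 + \left(12 + 2\right)\right) = 0 \cdot 348 \left(-57 + 14\right) = 0 \cdot 348 \left(-43\right) = 0 \left(-14964\right) = 0$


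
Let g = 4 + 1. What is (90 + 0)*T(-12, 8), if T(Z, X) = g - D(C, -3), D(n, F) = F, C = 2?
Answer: 720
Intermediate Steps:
g = 5
T(Z, X) = 8 (T(Z, X) = 5 - 1*(-3) = 5 + 3 = 8)
(90 + 0)*T(-12, 8) = (90 + 0)*8 = 90*8 = 720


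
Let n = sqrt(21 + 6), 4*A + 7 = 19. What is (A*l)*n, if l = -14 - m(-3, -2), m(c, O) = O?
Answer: -108*sqrt(3) ≈ -187.06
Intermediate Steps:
A = 3 (A = -7/4 + (1/4)*19 = -7/4 + 19/4 = 3)
l = -12 (l = -14 - 1*(-2) = -14 + 2 = -12)
n = 3*sqrt(3) (n = sqrt(27) = 3*sqrt(3) ≈ 5.1962)
(A*l)*n = (3*(-12))*(3*sqrt(3)) = -108*sqrt(3)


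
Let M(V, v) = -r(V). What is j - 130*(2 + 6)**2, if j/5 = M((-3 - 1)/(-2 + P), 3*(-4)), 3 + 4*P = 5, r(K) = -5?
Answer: -8295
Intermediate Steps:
P = 1/2 (P = -3/4 + (1/4)*5 = -3/4 + 5/4 = 1/2 ≈ 0.50000)
M(V, v) = 5 (M(V, v) = -1*(-5) = 5)
j = 25 (j = 5*5 = 25)
j - 130*(2 + 6)**2 = 25 - 130*(2 + 6)**2 = 25 - 130*8**2 = 25 - 130*64 = 25 - 8320 = -8295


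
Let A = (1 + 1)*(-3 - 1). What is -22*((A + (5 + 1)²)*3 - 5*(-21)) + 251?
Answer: -3907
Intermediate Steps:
A = -8 (A = 2*(-4) = -8)
-22*((A + (5 + 1)²)*3 - 5*(-21)) + 251 = -22*((-8 + (5 + 1)²)*3 - 5*(-21)) + 251 = -22*((-8 + 6²)*3 - 1*(-105)) + 251 = -22*((-8 + 36)*3 + 105) + 251 = -22*(28*3 + 105) + 251 = -22*(84 + 105) + 251 = -22*189 + 251 = -4158 + 251 = -3907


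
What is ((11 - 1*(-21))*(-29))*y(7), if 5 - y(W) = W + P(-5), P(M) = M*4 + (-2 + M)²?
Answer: 28768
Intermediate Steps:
P(M) = (-2 + M)² + 4*M (P(M) = 4*M + (-2 + M)² = (-2 + M)² + 4*M)
y(W) = -24 - W (y(W) = 5 - (W + (4 + (-5)²)) = 5 - (W + (4 + 25)) = 5 - (W + 29) = 5 - (29 + W) = 5 + (-29 - W) = -24 - W)
((11 - 1*(-21))*(-29))*y(7) = ((11 - 1*(-21))*(-29))*(-24 - 1*7) = ((11 + 21)*(-29))*(-24 - 7) = (32*(-29))*(-31) = -928*(-31) = 28768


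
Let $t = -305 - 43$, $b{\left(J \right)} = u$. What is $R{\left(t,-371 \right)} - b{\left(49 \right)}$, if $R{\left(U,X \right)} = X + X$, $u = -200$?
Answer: $-542$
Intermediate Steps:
$b{\left(J \right)} = -200$
$t = -348$ ($t = -305 - 43 = -348$)
$R{\left(U,X \right)} = 2 X$
$R{\left(t,-371 \right)} - b{\left(49 \right)} = 2 \left(-371\right) - -200 = -742 + 200 = -542$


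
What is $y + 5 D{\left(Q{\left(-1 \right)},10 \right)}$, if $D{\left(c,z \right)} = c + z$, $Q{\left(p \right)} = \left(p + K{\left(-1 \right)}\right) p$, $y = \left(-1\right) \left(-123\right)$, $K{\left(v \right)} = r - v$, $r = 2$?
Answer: $163$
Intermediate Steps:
$K{\left(v \right)} = 2 - v$
$y = 123$
$Q{\left(p \right)} = p \left(3 + p\right)$ ($Q{\left(p \right)} = \left(p + \left(2 - -1\right)\right) p = \left(p + \left(2 + 1\right)\right) p = \left(p + 3\right) p = \left(3 + p\right) p = p \left(3 + p\right)$)
$y + 5 D{\left(Q{\left(-1 \right)},10 \right)} = 123 + 5 \left(- (3 - 1) + 10\right) = 123 + 5 \left(\left(-1\right) 2 + 10\right) = 123 + 5 \left(-2 + 10\right) = 123 + 5 \cdot 8 = 123 + 40 = 163$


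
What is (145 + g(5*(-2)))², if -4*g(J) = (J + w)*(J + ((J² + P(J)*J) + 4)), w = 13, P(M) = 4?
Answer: 43681/4 ≈ 10920.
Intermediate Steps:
g(J) = -(13 + J)*(4 + J² + 5*J)/4 (g(J) = -(J + 13)*(J + ((J² + 4*J) + 4))/4 = -(13 + J)*(J + (4 + J² + 4*J))/4 = -(13 + J)*(4 + J² + 5*J)/4)
(145 + g(5*(-2)))² = (145 + (-13 - 345*(-2)/4 - 9*(5*(-2))²/2 - (5*(-2))³/4))² = (145 + (-13 - 69/4*(-10) - 9/2*(-10)² - ¼*(-10)³))² = (145 + (-13 + 345/2 - 9/2*100 - ¼*(-1000)))² = (145 + (-13 + 345/2 - 450 + 250))² = (145 - 81/2)² = (209/2)² = 43681/4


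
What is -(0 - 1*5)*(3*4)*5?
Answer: 300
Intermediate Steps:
-(0 - 1*5)*(3*4)*5 = -(0 - 5)*12*5 = -(-5*12)*5 = -(-60)*5 = -1*(-300) = 300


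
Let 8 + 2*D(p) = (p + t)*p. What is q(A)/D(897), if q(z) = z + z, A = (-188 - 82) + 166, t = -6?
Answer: -416/799219 ≈ -0.00052051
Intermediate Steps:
A = -104 (A = -270 + 166 = -104)
q(z) = 2*z
D(p) = -4 + p*(-6 + p)/2 (D(p) = -4 + ((p - 6)*p)/2 = -4 + ((-6 + p)*p)/2 = -4 + (p*(-6 + p))/2 = -4 + p*(-6 + p)/2)
q(A)/D(897) = (2*(-104))/(-4 + (1/2)*897**2 - 3*897) = -208/(-4 + (1/2)*804609 - 2691) = -208/(-4 + 804609/2 - 2691) = -208/799219/2 = -208*2/799219 = -416/799219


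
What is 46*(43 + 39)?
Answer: 3772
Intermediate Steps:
46*(43 + 39) = 46*82 = 3772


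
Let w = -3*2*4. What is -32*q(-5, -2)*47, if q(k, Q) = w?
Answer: 36096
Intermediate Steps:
w = -24 (w = -6*4 = -24)
q(k, Q) = -24
-32*q(-5, -2)*47 = -32*(-24)*47 = 768*47 = 36096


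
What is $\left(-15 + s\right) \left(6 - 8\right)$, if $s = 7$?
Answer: $16$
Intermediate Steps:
$\left(-15 + s\right) \left(6 - 8\right) = \left(-15 + 7\right) \left(6 - 8\right) = - 8 \left(6 - 8\right) = \left(-8\right) \left(-2\right) = 16$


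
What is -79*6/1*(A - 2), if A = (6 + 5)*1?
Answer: -4266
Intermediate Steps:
A = 11 (A = 11*1 = 11)
-79*6/1*(A - 2) = -79*6/1*(11 - 2) = -79*6*1*9 = -474*9 = -79*54 = -4266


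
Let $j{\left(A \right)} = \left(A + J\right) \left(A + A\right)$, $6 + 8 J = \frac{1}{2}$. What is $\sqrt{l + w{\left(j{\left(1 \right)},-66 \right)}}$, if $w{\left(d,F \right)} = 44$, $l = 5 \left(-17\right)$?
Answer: $i \sqrt{41} \approx 6.4031 i$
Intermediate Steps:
$J = - \frac{11}{16}$ ($J = - \frac{3}{4} + \frac{1}{8 \cdot 2} = - \frac{3}{4} + \frac{1}{8} \cdot \frac{1}{2} = - \frac{3}{4} + \frac{1}{16} = - \frac{11}{16} \approx -0.6875$)
$j{\left(A \right)} = 2 A \left(- \frac{11}{16} + A\right)$ ($j{\left(A \right)} = \left(A - \frac{11}{16}\right) \left(A + A\right) = \left(- \frac{11}{16} + A\right) 2 A = 2 A \left(- \frac{11}{16} + A\right)$)
$l = -85$
$\sqrt{l + w{\left(j{\left(1 \right)},-66 \right)}} = \sqrt{-85 + 44} = \sqrt{-41} = i \sqrt{41}$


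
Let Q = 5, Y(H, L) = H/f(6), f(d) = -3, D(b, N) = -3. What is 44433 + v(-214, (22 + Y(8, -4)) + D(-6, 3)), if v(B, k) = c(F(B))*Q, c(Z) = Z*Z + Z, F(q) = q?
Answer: 272343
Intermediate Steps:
Y(H, L) = -H/3 (Y(H, L) = H/(-3) = H*(-⅓) = -H/3)
c(Z) = Z + Z² (c(Z) = Z² + Z = Z + Z²)
v(B, k) = 5*B*(1 + B) (v(B, k) = (B*(1 + B))*5 = 5*B*(1 + B))
44433 + v(-214, (22 + Y(8, -4)) + D(-6, 3)) = 44433 + 5*(-214)*(1 - 214) = 44433 + 5*(-214)*(-213) = 44433 + 227910 = 272343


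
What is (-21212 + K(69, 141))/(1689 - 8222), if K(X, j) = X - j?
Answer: 21284/6533 ≈ 3.2579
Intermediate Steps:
(-21212 + K(69, 141))/(1689 - 8222) = (-21212 + (69 - 1*141))/(1689 - 8222) = (-21212 + (69 - 141))/(-6533) = (-21212 - 72)*(-1/6533) = -21284*(-1/6533) = 21284/6533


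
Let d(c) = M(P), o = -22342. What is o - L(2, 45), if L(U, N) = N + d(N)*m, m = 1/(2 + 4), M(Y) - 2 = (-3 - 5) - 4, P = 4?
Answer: -67156/3 ≈ -22385.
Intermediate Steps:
M(Y) = -10 (M(Y) = 2 + ((-3 - 5) - 4) = 2 + (-8 - 4) = 2 - 12 = -10)
d(c) = -10
m = ⅙ (m = 1/6 = ⅙ ≈ 0.16667)
L(U, N) = -5/3 + N (L(U, N) = N - 10*⅙ = N - 5/3 = -5/3 + N)
o - L(2, 45) = -22342 - (-5/3 + 45) = -22342 - 1*130/3 = -22342 - 130/3 = -67156/3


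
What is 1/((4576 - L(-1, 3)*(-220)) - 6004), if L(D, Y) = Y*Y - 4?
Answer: -1/328 ≈ -0.0030488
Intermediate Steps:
L(D, Y) = -4 + Y**2 (L(D, Y) = Y**2 - 4 = -4 + Y**2)
1/((4576 - L(-1, 3)*(-220)) - 6004) = 1/((4576 - (-4 + 3**2)*(-220)) - 6004) = 1/((4576 - (-4 + 9)*(-220)) - 6004) = 1/((4576 - 5*(-220)) - 6004) = 1/((4576 - 1*(-1100)) - 6004) = 1/((4576 + 1100) - 6004) = 1/(5676 - 6004) = 1/(-328) = -1/328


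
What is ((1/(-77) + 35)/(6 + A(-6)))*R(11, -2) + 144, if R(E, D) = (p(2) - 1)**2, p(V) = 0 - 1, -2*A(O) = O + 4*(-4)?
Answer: 199272/1309 ≈ 152.23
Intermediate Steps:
A(O) = 8 - O/2 (A(O) = -(O + 4*(-4))/2 = -(O - 16)/2 = -(-16 + O)/2 = 8 - O/2)
p(V) = -1
R(E, D) = 4 (R(E, D) = (-1 - 1)**2 = (-2)**2 = 4)
((1/(-77) + 35)/(6 + A(-6)))*R(11, -2) + 144 = ((1/(-77) + 35)/(6 + (8 - 1/2*(-6))))*4 + 144 = ((-1/77 + 35)/(6 + (8 + 3)))*4 + 144 = (2694/(77*(6 + 11)))*4 + 144 = ((2694/77)/17)*4 + 144 = ((2694/77)*(1/17))*4 + 144 = (2694/1309)*4 + 144 = 10776/1309 + 144 = 199272/1309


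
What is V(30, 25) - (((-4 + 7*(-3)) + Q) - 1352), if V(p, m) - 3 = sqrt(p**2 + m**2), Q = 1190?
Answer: 190 + 5*sqrt(61) ≈ 229.05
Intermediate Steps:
V(p, m) = 3 + sqrt(m**2 + p**2) (V(p, m) = 3 + sqrt(p**2 + m**2) = 3 + sqrt(m**2 + p**2))
V(30, 25) - (((-4 + 7*(-3)) + Q) - 1352) = (3 + sqrt(25**2 + 30**2)) - (((-4 + 7*(-3)) + 1190) - 1352) = (3 + sqrt(625 + 900)) - (((-4 - 21) + 1190) - 1352) = (3 + sqrt(1525)) - ((-25 + 1190) - 1352) = (3 + 5*sqrt(61)) - (1165 - 1352) = (3 + 5*sqrt(61)) - 1*(-187) = (3 + 5*sqrt(61)) + 187 = 190 + 5*sqrt(61)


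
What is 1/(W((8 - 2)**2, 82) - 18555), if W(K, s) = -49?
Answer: -1/18604 ≈ -5.3752e-5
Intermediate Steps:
1/(W((8 - 2)**2, 82) - 18555) = 1/(-49 - 18555) = 1/(-18604) = -1/18604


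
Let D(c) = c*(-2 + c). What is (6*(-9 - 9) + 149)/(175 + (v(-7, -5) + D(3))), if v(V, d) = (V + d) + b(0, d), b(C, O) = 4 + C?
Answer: 41/170 ≈ 0.24118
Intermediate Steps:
v(V, d) = 4 + V + d (v(V, d) = (V + d) + (4 + 0) = (V + d) + 4 = 4 + V + d)
(6*(-9 - 9) + 149)/(175 + (v(-7, -5) + D(3))) = (6*(-9 - 9) + 149)/(175 + ((4 - 7 - 5) + 3*(-2 + 3))) = (6*(-18) + 149)/(175 + (-8 + 3*1)) = (-108 + 149)/(175 + (-8 + 3)) = 41/(175 - 5) = 41/170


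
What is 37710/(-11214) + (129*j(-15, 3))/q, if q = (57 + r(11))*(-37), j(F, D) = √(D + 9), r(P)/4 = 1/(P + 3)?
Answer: -2095/623 - 1806*√3/14837 ≈ -3.5736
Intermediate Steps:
r(P) = 4/(3 + P) (r(P) = 4/(P + 3) = 4/(3 + P))
j(F, D) = √(9 + D)
q = -14837/7 (q = (57 + 4/(3 + 11))*(-37) = (57 + 4/14)*(-37) = (57 + 4*(1/14))*(-37) = (57 + 2/7)*(-37) = (401/7)*(-37) = -14837/7 ≈ -2119.6)
37710/(-11214) + (129*j(-15, 3))/q = 37710/(-11214) + (129*√(9 + 3))/(-14837/7) = 37710*(-1/11214) + (129*√12)*(-7/14837) = -2095/623 + (129*(2*√3))*(-7/14837) = -2095/623 + (258*√3)*(-7/14837) = -2095/623 - 1806*√3/14837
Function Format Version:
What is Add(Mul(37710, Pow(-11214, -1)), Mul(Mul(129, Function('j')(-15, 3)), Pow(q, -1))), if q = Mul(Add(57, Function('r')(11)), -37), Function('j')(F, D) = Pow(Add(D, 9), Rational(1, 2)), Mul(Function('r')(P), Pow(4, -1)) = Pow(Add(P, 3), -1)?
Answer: Add(Rational(-2095, 623), Mul(Rational(-1806, 14837), Pow(3, Rational(1, 2)))) ≈ -3.5736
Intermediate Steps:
Function('r')(P) = Mul(4, Pow(Add(3, P), -1)) (Function('r')(P) = Mul(4, Pow(Add(P, 3), -1)) = Mul(4, Pow(Add(3, P), -1)))
Function('j')(F, D) = Pow(Add(9, D), Rational(1, 2))
q = Rational(-14837, 7) (q = Mul(Add(57, Mul(4, Pow(Add(3, 11), -1))), -37) = Mul(Add(57, Mul(4, Pow(14, -1))), -37) = Mul(Add(57, Mul(4, Rational(1, 14))), -37) = Mul(Add(57, Rational(2, 7)), -37) = Mul(Rational(401, 7), -37) = Rational(-14837, 7) ≈ -2119.6)
Add(Mul(37710, Pow(-11214, -1)), Mul(Mul(129, Function('j')(-15, 3)), Pow(q, -1))) = Add(Mul(37710, Pow(-11214, -1)), Mul(Mul(129, Pow(Add(9, 3), Rational(1, 2))), Pow(Rational(-14837, 7), -1))) = Add(Mul(37710, Rational(-1, 11214)), Mul(Mul(129, Pow(12, Rational(1, 2))), Rational(-7, 14837))) = Add(Rational(-2095, 623), Mul(Mul(129, Mul(2, Pow(3, Rational(1, 2)))), Rational(-7, 14837))) = Add(Rational(-2095, 623), Mul(Mul(258, Pow(3, Rational(1, 2))), Rational(-7, 14837))) = Add(Rational(-2095, 623), Mul(Rational(-1806, 14837), Pow(3, Rational(1, 2))))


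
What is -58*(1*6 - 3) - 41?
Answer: -215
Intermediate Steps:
-58*(1*6 - 3) - 41 = -58*(6 - 3) - 41 = -58*3 - 41 = -174 - 41 = -215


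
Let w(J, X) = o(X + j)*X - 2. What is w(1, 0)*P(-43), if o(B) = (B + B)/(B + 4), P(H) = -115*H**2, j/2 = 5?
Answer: 425270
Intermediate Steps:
j = 10 (j = 2*5 = 10)
o(B) = 2*B/(4 + B) (o(B) = (2*B)/(4 + B) = 2*B/(4 + B))
w(J, X) = -2 + 2*X*(10 + X)/(14 + X) (w(J, X) = (2*(X + 10)/(4 + (X + 10)))*X - 2 = (2*(10 + X)/(4 + (10 + X)))*X - 2 = (2*(10 + X)/(14 + X))*X - 2 = 2*X*(10 + X)/(14 + X) - 2 = -2 + 2*X*(10 + X)/(14 + X))
w(1, 0)*P(-43) = (2*(-14 + 0**2 + 9*0)/(14 + 0))*(-115*(-43)**2) = (2*(-14 + 0 + 0)/14)*(-115*1849) = (2*(1/14)*(-14))*(-212635) = -2*(-212635) = 425270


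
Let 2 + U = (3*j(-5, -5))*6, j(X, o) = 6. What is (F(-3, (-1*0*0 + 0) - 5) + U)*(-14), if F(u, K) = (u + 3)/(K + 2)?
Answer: -1484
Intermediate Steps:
F(u, K) = (3 + u)/(2 + K)
U = 106 (U = -2 + (3*6)*6 = -2 + 18*6 = -2 + 108 = 106)
(F(-3, (-1*0*0 + 0) - 5) + U)*(-14) = ((3 - 3)/(2 + ((-1*0*0 + 0) - 5)) + 106)*(-14) = (0/(2 + ((0*0 + 0) - 5)) + 106)*(-14) = (0/(2 + ((0 + 0) - 5)) + 106)*(-14) = (0/(2 + (0 - 5)) + 106)*(-14) = (0/(2 - 5) + 106)*(-14) = (0/(-3) + 106)*(-14) = (-⅓*0 + 106)*(-14) = (0 + 106)*(-14) = 106*(-14) = -1484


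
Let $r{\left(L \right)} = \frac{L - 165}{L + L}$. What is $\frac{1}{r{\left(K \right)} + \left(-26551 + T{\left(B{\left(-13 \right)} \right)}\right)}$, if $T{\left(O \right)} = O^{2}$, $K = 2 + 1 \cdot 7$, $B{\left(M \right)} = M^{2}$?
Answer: $\frac{3}{6004} \approx 0.00049967$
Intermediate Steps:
$K = 9$ ($K = 2 + 7 = 9$)
$r{\left(L \right)} = \frac{-165 + L}{2 L}$
$\frac{1}{r{\left(K \right)} + \left(-26551 + T{\left(B{\left(-13 \right)} \right)}\right)} = \frac{1}{\frac{-165 + 9}{2 \cdot 9} - \left(26551 - \left(\left(-13\right)^{2}\right)^{2}\right)} = \frac{1}{\frac{1}{2} \cdot \frac{1}{9} \left(-156\right) - \left(26551 - 169^{2}\right)} = \frac{1}{- \frac{26}{3} + \left(-26551 + 28561\right)} = \frac{1}{- \frac{26}{3} + 2010} = \frac{1}{\frac{6004}{3}} = \frac{3}{6004}$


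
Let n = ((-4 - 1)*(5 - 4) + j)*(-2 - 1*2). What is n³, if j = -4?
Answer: 46656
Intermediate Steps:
n = 36 (n = ((-4 - 1)*(5 - 4) - 4)*(-2 - 1*2) = (-5*1 - 4)*(-2 - 2) = (-5 - 4)*(-4) = -9*(-4) = 36)
n³ = 36³ = 46656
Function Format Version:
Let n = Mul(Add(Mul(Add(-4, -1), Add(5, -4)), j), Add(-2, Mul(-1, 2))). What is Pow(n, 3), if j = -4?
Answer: 46656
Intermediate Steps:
n = 36 (n = Mul(Add(Mul(Add(-4, -1), Add(5, -4)), -4), Add(-2, Mul(-1, 2))) = Mul(Add(Mul(-5, 1), -4), Add(-2, -2)) = Mul(Add(-5, -4), -4) = Mul(-9, -4) = 36)
Pow(n, 3) = Pow(36, 3) = 46656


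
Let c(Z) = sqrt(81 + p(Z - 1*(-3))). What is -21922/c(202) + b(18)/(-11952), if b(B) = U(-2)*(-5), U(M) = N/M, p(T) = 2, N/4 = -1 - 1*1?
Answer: 5/2988 - 21922*sqrt(83)/83 ≈ -2406.3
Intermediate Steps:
N = -8 (N = 4*(-1 - 1*1) = 4*(-1 - 1) = 4*(-2) = -8)
c(Z) = sqrt(83) (c(Z) = sqrt(81 + 2) = sqrt(83))
U(M) = -8/M
b(B) = -20 (b(B) = -8/(-2)*(-5) = -8*(-1/2)*(-5) = 4*(-5) = -20)
-21922/c(202) + b(18)/(-11952) = -21922*sqrt(83)/83 - 20/(-11952) = -21922*sqrt(83)/83 - 20*(-1/11952) = -21922*sqrt(83)/83 + 5/2988 = 5/2988 - 21922*sqrt(83)/83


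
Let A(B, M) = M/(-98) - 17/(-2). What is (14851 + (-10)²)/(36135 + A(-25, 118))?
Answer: 1465198/3541945 ≈ 0.41367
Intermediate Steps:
A(B, M) = 17/2 - M/98 (A(B, M) = M*(-1/98) - 17*(-½) = -M/98 + 17/2 = 17/2 - M/98)
(14851 + (-10)²)/(36135 + A(-25, 118)) = (14851 + (-10)²)/(36135 + (17/2 - 1/98*118)) = (14851 + 100)/(36135 + (17/2 - 59/49)) = 14951/(36135 + 715/98) = 14951/(3541945/98) = 14951*(98/3541945) = 1465198/3541945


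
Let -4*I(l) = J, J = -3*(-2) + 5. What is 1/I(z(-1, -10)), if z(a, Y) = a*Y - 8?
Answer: -4/11 ≈ -0.36364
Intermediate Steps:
z(a, Y) = -8 + Y*a (z(a, Y) = Y*a - 8 = -8 + Y*a)
J = 11 (J = 6 + 5 = 11)
I(l) = -11/4 (I(l) = -¼*11 = -11/4)
1/I(z(-1, -10)) = 1/(-11/4) = -4/11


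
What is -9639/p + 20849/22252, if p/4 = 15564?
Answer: 90290693/115443376 ≈ 0.78212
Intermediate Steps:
p = 62256 (p = 4*15564 = 62256)
-9639/p + 20849/22252 = -9639/62256 + 20849/22252 = -9639*1/62256 + 20849*(1/22252) = -3213/20752 + 20849/22252 = 90290693/115443376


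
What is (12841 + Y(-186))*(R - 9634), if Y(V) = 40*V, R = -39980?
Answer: -267965214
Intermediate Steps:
(12841 + Y(-186))*(R - 9634) = (12841 + 40*(-186))*(-39980 - 9634) = (12841 - 7440)*(-49614) = 5401*(-49614) = -267965214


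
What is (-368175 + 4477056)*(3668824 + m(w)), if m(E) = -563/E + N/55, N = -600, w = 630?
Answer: 4974655200861347/330 ≈ 1.5075e+13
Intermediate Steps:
m(E) = -120/11 - 563/E (m(E) = -563/E - 600/55 = -563/E - 600*1/55 = -563/E - 120/11 = -120/11 - 563/E)
(-368175 + 4477056)*(3668824 + m(w)) = (-368175 + 4477056)*(3668824 + (-120/11 - 563/630)) = 4108881*(3668824 + (-120/11 - 563*1/630)) = 4108881*(3668824 + (-120/11 - 563/630)) = 4108881*(3668824 - 81793/6930) = 4108881*(25424868527/6930) = 4974655200861347/330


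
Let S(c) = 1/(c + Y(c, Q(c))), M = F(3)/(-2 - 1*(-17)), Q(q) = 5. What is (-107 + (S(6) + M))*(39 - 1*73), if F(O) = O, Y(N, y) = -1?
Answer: 18122/5 ≈ 3624.4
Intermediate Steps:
M = ⅕ (M = 3/(-2 - 1*(-17)) = 3/(-2 + 17) = 3/15 = 3*(1/15) = ⅕ ≈ 0.20000)
S(c) = 1/(-1 + c) (S(c) = 1/(c - 1) = 1/(-1 + c))
(-107 + (S(6) + M))*(39 - 1*73) = (-107 + (1/(-1 + 6) + ⅕))*(39 - 1*73) = (-107 + (1/5 + ⅕))*(39 - 73) = (-107 + (⅕ + ⅕))*(-34) = (-107 + ⅖)*(-34) = -533/5*(-34) = 18122/5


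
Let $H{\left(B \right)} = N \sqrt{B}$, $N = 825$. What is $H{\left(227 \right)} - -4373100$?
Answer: $4373100 + 825 \sqrt{227} \approx 4.3855 \cdot 10^{6}$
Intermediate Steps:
$H{\left(B \right)} = 825 \sqrt{B}$
$H{\left(227 \right)} - -4373100 = 825 \sqrt{227} - -4373100 = 825 \sqrt{227} + 4373100 = 4373100 + 825 \sqrt{227}$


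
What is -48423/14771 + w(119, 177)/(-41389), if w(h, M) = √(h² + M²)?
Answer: -48423/14771 - √45490/41389 ≈ -3.2834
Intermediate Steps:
w(h, M) = √(M² + h²)
-48423/14771 + w(119, 177)/(-41389) = -48423/14771 + √(177² + 119²)/(-41389) = -48423*1/14771 + √(31329 + 14161)*(-1/41389) = -48423/14771 + √45490*(-1/41389) = -48423/14771 - √45490/41389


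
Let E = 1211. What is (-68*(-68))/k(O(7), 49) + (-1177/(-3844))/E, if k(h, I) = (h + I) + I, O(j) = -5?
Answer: 694361867/13965252 ≈ 49.721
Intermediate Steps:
k(h, I) = h + 2*I (k(h, I) = (I + h) + I = h + 2*I)
(-68*(-68))/k(O(7), 49) + (-1177/(-3844))/E = (-68*(-68))/(-5 + 2*49) - 1177/(-3844)/1211 = 4624/(-5 + 98) - 1177*(-1/3844)*(1/1211) = 4624/93 + (1177/3844)*(1/1211) = 4624*(1/93) + 1177/4655084 = 4624/93 + 1177/4655084 = 694361867/13965252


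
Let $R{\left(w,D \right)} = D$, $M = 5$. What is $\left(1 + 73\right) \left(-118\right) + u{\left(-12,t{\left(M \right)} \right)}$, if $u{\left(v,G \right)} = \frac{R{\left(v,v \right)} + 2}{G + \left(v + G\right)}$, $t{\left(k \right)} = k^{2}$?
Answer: $- \frac{165913}{19} \approx -8732.3$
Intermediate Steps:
$u{\left(v,G \right)} = \frac{2 + v}{v + 2 G}$ ($u{\left(v,G \right)} = \frac{v + 2}{G + \left(v + G\right)} = \frac{2 + v}{G + \left(G + v\right)} = \frac{2 + v}{v + 2 G}$)
$\left(1 + 73\right) \left(-118\right) + u{\left(-12,t{\left(M \right)} \right)} = \left(1 + 73\right) \left(-118\right) + \frac{2 - 12}{-12 + 2 \cdot 5^{2}} = 74 \left(-118\right) + \frac{1}{-12 + 2 \cdot 25} \left(-10\right) = -8732 + \frac{1}{-12 + 50} \left(-10\right) = -8732 + \frac{1}{38} \left(-10\right) = -8732 - \frac{5}{19} = - \frac{165913}{19}$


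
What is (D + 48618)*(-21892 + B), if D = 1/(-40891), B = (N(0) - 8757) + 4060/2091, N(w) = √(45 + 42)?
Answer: -127399477986832363/85503081 + 1988038637*√87/40891 ≈ -1.4895e+9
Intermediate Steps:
N(w) = √87
B = -18306827/2091 + √87 (B = (√87 - 8757) + 4060/2091 = (-8757 + √87) + 4060*(1/2091) = (-8757 + √87) + 4060/2091 = -18306827/2091 + √87 ≈ -8745.7)
D = -1/40891 ≈ -2.4455e-5
(D + 48618)*(-21892 + B) = (-1/40891 + 48618)*(-21892 + (-18306827/2091 + √87)) = 1988038637*(-64082999/2091 + √87)/40891 = -127399477986832363/85503081 + 1988038637*√87/40891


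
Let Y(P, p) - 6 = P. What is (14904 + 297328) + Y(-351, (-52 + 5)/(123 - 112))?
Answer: 311887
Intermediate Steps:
Y(P, p) = 6 + P
(14904 + 297328) + Y(-351, (-52 + 5)/(123 - 112)) = (14904 + 297328) + (6 - 351) = 312232 - 345 = 311887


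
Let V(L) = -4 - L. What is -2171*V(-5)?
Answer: -2171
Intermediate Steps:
-2171*V(-5) = -2171*(-4 - 1*(-5)) = -2171*(-4 + 5) = -2171*1 = -2171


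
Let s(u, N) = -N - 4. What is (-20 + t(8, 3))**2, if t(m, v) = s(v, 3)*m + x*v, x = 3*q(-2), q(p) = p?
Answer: 8836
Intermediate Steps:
s(u, N) = -4 - N
x = -6 (x = 3*(-2) = -6)
t(m, v) = -7*m - 6*v (t(m, v) = (-4 - 1*3)*m - 6*v = (-4 - 3)*m - 6*v = -7*m - 6*v)
(-20 + t(8, 3))**2 = (-20 + (-7*8 - 6*3))**2 = (-20 + (-56 - 18))**2 = (-20 - 74)**2 = (-94)**2 = 8836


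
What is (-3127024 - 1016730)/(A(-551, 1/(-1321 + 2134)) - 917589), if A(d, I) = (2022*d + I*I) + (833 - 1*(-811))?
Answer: 1369446468813/670905677461 ≈ 2.0412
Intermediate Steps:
A(d, I) = 1644 + I**2 + 2022*d (A(d, I) = (2022*d + I**2) + (833 + 811) = (I**2 + 2022*d) + 1644 = 1644 + I**2 + 2022*d)
(-3127024 - 1016730)/(A(-551, 1/(-1321 + 2134)) - 917589) = (-3127024 - 1016730)/((1644 + (1/(-1321 + 2134))**2 + 2022*(-551)) - 917589) = -4143754/((1644 + (1/813)**2 - 1114122) - 917589) = -4143754/((1644 + 1/660969 - 1114122) - 917589) = -4143754/(-735313471181/660969 - 917589) = -4143754/(-1341811354922/660969) = -4143754*(-660969/1341811354922) = 1369446468813/670905677461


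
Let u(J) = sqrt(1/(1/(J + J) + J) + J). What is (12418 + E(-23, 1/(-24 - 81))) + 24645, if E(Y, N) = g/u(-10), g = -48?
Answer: 37063 + 24*I*sqrt(408030)/1015 ≈ 37063.0 + 15.104*I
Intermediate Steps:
u(J) = sqrt(J + 1/(J + 1/(2*J))) (u(J) = sqrt(1/(1/(2*J) + J) + J) = sqrt(1/(J + 1/(2*J)) + J) = sqrt(J + 1/(J + 1/(2*J))))
E(Y, N) = 24*I*sqrt(408030)/1015 (E(Y, N) = -48*(-I*sqrt(10)*sqrt(1 + 2*(-10)**2)/(10*sqrt(3 + 2*(-10)**2))) = -48*(-I*sqrt(10)*sqrt(1 + 2*100)/(10*sqrt(3 + 2*100))) = -48*(-I*sqrt(10)*sqrt(1 + 200)/(10*sqrt(3 + 200))) = -48*(-I*sqrt(408030)/2030) = -(-24)*I*sqrt(408030)/1015 = 24*I*sqrt(408030)/1015)
(12418 + E(-23, 1/(-24 - 81))) + 24645 = (12418 + 24*I*sqrt(408030)/1015) + 24645 = 37063 + 24*I*sqrt(408030)/1015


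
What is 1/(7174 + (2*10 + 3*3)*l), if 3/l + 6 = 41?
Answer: 35/251177 ≈ 0.00013934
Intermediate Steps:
l = 3/35 (l = 3/(-6 + 41) = 3/35 ≈ 0.085714)
1/(7174 + (2*10 + 3*3)*l) = 1/(7174 + (2*10 + 3*3)*(3/35)) = 1/(7174 + (20 + 9)*(3/35)) = 1/(7174 + 29*(3/35)) = 1/(7174 + 87/35) = 1/(251177/35) = 35/251177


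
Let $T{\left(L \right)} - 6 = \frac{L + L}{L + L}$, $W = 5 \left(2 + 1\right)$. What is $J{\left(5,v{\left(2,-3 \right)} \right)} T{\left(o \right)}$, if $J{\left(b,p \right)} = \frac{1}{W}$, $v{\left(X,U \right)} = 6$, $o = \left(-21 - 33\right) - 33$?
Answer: $\frac{7}{15} \approx 0.46667$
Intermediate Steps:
$o = -87$ ($o = -54 - 33 = -87$)
$W = 15$ ($W = 5 \cdot 3 = 15$)
$T{\left(L \right)} = 7$ ($T{\left(L \right)} = 6 + \frac{L + L}{L + L} = 6 + \frac{2 L}{2 L} = 6 + 2 L \frac{1}{2 L} = 6 + 1 = 7$)
$J{\left(b,p \right)} = \frac{1}{15}$
$J{\left(5,v{\left(2,-3 \right)} \right)} T{\left(o \right)} = \frac{1}{15} \cdot 7 = \frac{7}{15}$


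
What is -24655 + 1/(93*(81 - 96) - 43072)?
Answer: -1096333886/44467 ≈ -24655.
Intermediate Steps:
-24655 + 1/(93*(81 - 96) - 43072) = -24655 + 1/(93*(-15) - 43072) = -24655 + 1/(-1395 - 43072) = -24655 + 1/(-44467) = -24655 - 1/44467 = -1096333886/44467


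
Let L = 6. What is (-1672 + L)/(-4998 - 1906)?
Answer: 833/3452 ≈ 0.24131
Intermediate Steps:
(-1672 + L)/(-4998 - 1906) = (-1672 + 6)/(-4998 - 1906) = -1666/(-6904) = -1666*(-1/6904) = 833/3452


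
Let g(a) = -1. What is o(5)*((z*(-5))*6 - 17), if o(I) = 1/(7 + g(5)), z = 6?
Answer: -197/6 ≈ -32.833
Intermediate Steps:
o(I) = ⅙ (o(I) = 1/(7 - 1) = 1/6 = ⅙)
o(5)*((z*(-5))*6 - 17) = ((6*(-5))*6 - 17)/6 = (-30*6 - 17)/6 = (-180 - 17)/6 = (⅙)*(-197) = -197/6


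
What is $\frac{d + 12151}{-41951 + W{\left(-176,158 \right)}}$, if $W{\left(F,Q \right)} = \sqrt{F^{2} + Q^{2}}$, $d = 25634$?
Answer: $- \frac{1585118535}{1759830461} - \frac{75570 \sqrt{13985}}{1759830461} \approx -0.9058$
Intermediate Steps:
$\frac{d + 12151}{-41951 + W{\left(-176,158 \right)}} = \frac{25634 + 12151}{-41951 + \sqrt{\left(-176\right)^{2} + 158^{2}}} = \frac{37785}{-41951 + \sqrt{30976 + 24964}} = \frac{37785}{-41951 + \sqrt{55940}} = \frac{37785}{-41951 + 2 \sqrt{13985}}$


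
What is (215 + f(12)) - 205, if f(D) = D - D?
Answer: 10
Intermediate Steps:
f(D) = 0
(215 + f(12)) - 205 = (215 + 0) - 205 = 215 - 205 = 10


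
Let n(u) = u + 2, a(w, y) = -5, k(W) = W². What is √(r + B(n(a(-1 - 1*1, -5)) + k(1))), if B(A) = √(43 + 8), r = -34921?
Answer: √(-34921 + √51) ≈ 186.85*I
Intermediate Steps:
n(u) = 2 + u
B(A) = √51
√(r + B(n(a(-1 - 1*1, -5)) + k(1))) = √(-34921 + √51)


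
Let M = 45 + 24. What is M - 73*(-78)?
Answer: 5763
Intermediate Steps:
M = 69
M - 73*(-78) = 69 - 73*(-78) = 69 + 5694 = 5763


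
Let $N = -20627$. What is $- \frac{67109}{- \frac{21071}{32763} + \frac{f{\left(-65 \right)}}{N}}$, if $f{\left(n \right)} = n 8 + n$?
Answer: $\frac{6478917618387}{59352166} \approx 1.0916 \cdot 10^{5}$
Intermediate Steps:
$f{\left(n \right)} = 9 n$ ($f{\left(n \right)} = 8 n + n = 9 n$)
$- \frac{67109}{- \frac{21071}{32763} + \frac{f{\left(-65 \right)}}{N}} = - \frac{67109}{- \frac{21071}{32763} + \frac{9 \left(-65\right)}{-20627}} = - \frac{67109}{\left(-21071\right) \frac{1}{32763} - - \frac{585}{20627}} = - \frac{67109}{- \frac{21071}{32763} + \frac{585}{20627}} = - \frac{67109}{- \frac{415465162}{675802401}} = \left(-67109\right) \left(- \frac{675802401}{415465162}\right) = \frac{6478917618387}{59352166}$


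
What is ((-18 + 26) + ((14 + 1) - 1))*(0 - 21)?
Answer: -462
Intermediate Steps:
((-18 + 26) + ((14 + 1) - 1))*(0 - 21) = (8 + (15 - 1))*(-21) = (8 + 14)*(-21) = 22*(-21) = -462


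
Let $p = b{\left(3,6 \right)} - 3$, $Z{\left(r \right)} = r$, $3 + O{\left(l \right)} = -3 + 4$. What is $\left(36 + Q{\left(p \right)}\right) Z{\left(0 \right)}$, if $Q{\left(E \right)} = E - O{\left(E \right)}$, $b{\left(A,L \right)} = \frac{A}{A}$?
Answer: $0$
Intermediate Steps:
$O{\left(l \right)} = -2$ ($O{\left(l \right)} = -3 + \left(-3 + 4\right) = -3 + 1 = -2$)
$b{\left(A,L \right)} = 1$
$p = -2$ ($p = 1 - 3 = -2$)
$Q{\left(E \right)} = 2 + E$ ($Q{\left(E \right)} = E - -2 = E + 2 = 2 + E$)
$\left(36 + Q{\left(p \right)}\right) Z{\left(0 \right)} = \left(36 + \left(2 - 2\right)\right) 0 = \left(36 + 0\right) 0 = 36 \cdot 0 = 0$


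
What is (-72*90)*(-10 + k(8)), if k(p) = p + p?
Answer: -38880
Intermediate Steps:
k(p) = 2*p
(-72*90)*(-10 + k(8)) = (-72*90)*(-10 + 2*8) = -6480*(-10 + 16) = -6480*6 = -38880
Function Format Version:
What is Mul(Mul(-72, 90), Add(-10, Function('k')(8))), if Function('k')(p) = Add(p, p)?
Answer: -38880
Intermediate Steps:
Function('k')(p) = Mul(2, p)
Mul(Mul(-72, 90), Add(-10, Function('k')(8))) = Mul(Mul(-72, 90), Add(-10, Mul(2, 8))) = Mul(-6480, Add(-10, 16)) = Mul(-6480, 6) = -38880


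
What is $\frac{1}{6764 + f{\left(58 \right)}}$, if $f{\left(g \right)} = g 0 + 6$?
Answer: $\frac{1}{6770} \approx 0.00014771$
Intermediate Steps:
$f{\left(g \right)} = 6$ ($f{\left(g \right)} = 0 + 6 = 6$)
$\frac{1}{6764 + f{\left(58 \right)}} = \frac{1}{6764 + 6} = \frac{1}{6770}$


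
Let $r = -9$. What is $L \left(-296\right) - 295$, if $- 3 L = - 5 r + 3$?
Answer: $4441$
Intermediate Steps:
$L = -16$ ($L = - \frac{\left(-5\right) \left(-9\right) + 3}{3} = - \frac{45 + 3}{3} = \left(- \frac{1}{3}\right) 48 = -16$)
$L \left(-296\right) - 295 = \left(-16\right) \left(-296\right) - 295 = 4736 - 295 = 4441$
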